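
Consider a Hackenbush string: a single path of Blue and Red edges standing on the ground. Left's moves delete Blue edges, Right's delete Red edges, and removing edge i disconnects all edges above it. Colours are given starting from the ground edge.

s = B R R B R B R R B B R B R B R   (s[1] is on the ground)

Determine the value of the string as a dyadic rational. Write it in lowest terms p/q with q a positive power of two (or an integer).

B: Left { 0 }, Right {  } => simplest 1
BR: Left { 0 }, Right { 1 } => simplest 1/2
BRR: Left { 0 }, Right { 1/2,1 } => simplest 1/4
BRRB: Left { 0,1/4 }, Right { 1/2,1 } => simplest 3/8
BRRBR: Left { 0,1/4 }, Right { 3/8,1/2,1 } => simplest 5/16
BRRBRB: Left { 0,1/4,5/16 }, Right { 3/8,1/2,1 } => simplest 11/32
BRRBRBR: Left { 0,1/4,5/16 }, Right { 11/32,3/8,1/2,1 } => simplest 21/64
BRRBRBRR: Left { 0,1/4,5/16 }, Right { 21/64,11/32,3/8,1/2,1 } => simplest 41/128
BRRBRBRRB: Left { 0,1/4,5/16,41/128 }, Right { 21/64,11/32,3/8,1/2,1 } => simplest 83/256
BRRBRBRRBB: Left { 0,1/4,5/16,41/128,83/256 }, Right { 21/64,11/32,3/8,1/2,1 } => simplest 167/512
BRRBRBRRBBR: Left { 0,1/4,5/16,41/128,83/256 }, Right { 167/512,21/64,11/32,3/8,1/2,1 } => simplest 333/1024
BRRBRBRRBBRB: Left { 0,1/4,5/16,41/128,83/256,333/1024 }, Right { 167/512,21/64,11/32,3/8,1/2,1 } => simplest 667/2048
BRRBRBRRBBRBR: Left { 0,1/4,5/16,41/128,83/256,333/1024 }, Right { 667/2048,167/512,21/64,11/32,3/8,1/2,1 } => simplest 1333/4096
BRRBRBRRBBRBRB: Left { 0,1/4,5/16,41/128,83/256,333/1024,1333/4096 }, Right { 667/2048,167/512,21/64,11/32,3/8,1/2,1 } => simplest 2667/8192
BRRBRBRRBBRBRBR: Left { 0,1/4,5/16,41/128,83/256,333/1024,1333/4096 }, Right { 2667/8192,667/2048,167/512,21/64,11/32,3/8,1/2,1 } => simplest 5333/16384

5333/16384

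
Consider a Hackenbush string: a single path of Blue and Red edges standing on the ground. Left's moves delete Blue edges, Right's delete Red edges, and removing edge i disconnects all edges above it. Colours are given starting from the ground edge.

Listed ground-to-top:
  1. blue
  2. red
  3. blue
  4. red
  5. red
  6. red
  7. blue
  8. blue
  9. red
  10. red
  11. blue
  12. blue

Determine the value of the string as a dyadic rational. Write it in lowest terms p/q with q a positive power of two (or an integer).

val_1 [b]  L=[0]  R=[—]  gives 1
val_2 [br]  L=[0]  R=[1]  gives 1/2
val_3 [brb]  L=[0 1/2]  R=[1]  gives 3/4
val_4 [brbr]  L=[0 1/2]  R=[3/4 1]  gives 5/8
val_5 [brbrr]  L=[0 1/2]  R=[5/8 3/4 1]  gives 9/16
val_6 [brbrrr]  L=[0 1/2]  R=[9/16 5/8 3/4 1]  gives 17/32
val_7 [brbrrrb]  L=[0 1/2 17/32]  R=[9/16 5/8 3/4 1]  gives 35/64
val_8 [brbrrrbb]  L=[0 1/2 17/32 35/64]  R=[9/16 5/8 3/4 1]  gives 71/128
val_9 [brbrrrbbr]  L=[0 1/2 17/32 35/64]  R=[71/128 9/16 5/8 3/4 1]  gives 141/256
val_10 [brbrrrbbrr]  L=[0 1/2 17/32 35/64]  R=[141/256 71/128 9/16 5/8 3/4 1]  gives 281/512
val_11 [brbrrrbbrrb]  L=[0 1/2 17/32 35/64 281/512]  R=[141/256 71/128 9/16 5/8 3/4 1]  gives 563/1024
val_12 [brbrrrbbrrbb]  L=[0 1/2 17/32 35/64 281/512 563/1024]  R=[141/256 71/128 9/16 5/8 3/4 1]  gives 1127/2048

1127/2048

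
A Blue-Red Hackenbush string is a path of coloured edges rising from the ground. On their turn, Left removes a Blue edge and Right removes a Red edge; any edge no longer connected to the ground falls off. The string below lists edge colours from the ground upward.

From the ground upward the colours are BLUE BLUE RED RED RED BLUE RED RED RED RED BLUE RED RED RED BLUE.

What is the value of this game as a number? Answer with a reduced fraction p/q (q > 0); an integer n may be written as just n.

Build v(s[:k]) for k = 1..15, string s = BLUE BLUE RED RED RED BLUE RED RED RED RED BLUE RED RED RED BLUE.
step 1: add BLUE to get B; options L={ 0 } R={ — } — 1
step 2: add BLUE to get BB; options L={ 0; 1 } R={ — } — 2
step 3: add RED to get BBR; options L={ 0; 1 } R={ 2 } — 3/2
step 4: add RED to get BBRR; options L={ 0; 1 } R={ 3/2; 2 } — 5/4
step 5: add RED to get BBRRR; options L={ 0; 1 } R={ 5/4; 3/2; 2 } — 9/8
step 6: add BLUE to get BBRRRB; options L={ 0; 1; 9/8 } R={ 5/4; 3/2; 2 } — 19/16
step 7: add RED to get BBRRRBR; options L={ 0; 1; 9/8 } R={ 19/16; 5/4; 3/2; 2 } — 37/32
step 8: add RED to get BBRRRBRR; options L={ 0; 1; 9/8 } R={ 37/32; 19/16; 5/4; 3/2; 2 } — 73/64
step 9: add RED to get BBRRRBRRR; options L={ 0; 1; 9/8 } R={ 73/64; 37/32; 19/16; 5/4; 3/2; 2 } — 145/128
step 10: add RED to get BBRRRBRRRR; options L={ 0; 1; 9/8 } R={ 145/128; 73/64; 37/32; 19/16; 5/4; 3/2; 2 } — 289/256
step 11: add BLUE to get BBRRRBRRRRB; options L={ 0; 1; 9/8; 289/256 } R={ 145/128; 73/64; 37/32; 19/16; 5/4; 3/2; 2 } — 579/512
step 12: add RED to get BBRRRBRRRRBR; options L={ 0; 1; 9/8; 289/256 } R={ 579/512; 145/128; 73/64; 37/32; 19/16; 5/4; 3/2; 2 } — 1157/1024
step 13: add RED to get BBRRRBRRRRBRR; options L={ 0; 1; 9/8; 289/256 } R={ 1157/1024; 579/512; 145/128; 73/64; 37/32; 19/16; 5/4; 3/2; 2 } — 2313/2048
step 14: add RED to get BBRRRBRRRRBRRR; options L={ 0; 1; 9/8; 289/256 } R={ 2313/2048; 1157/1024; 579/512; 145/128; 73/64; 37/32; 19/16; 5/4; 3/2; 2 } — 4625/4096
step 15: add BLUE to get BBRRRBRRRRBRRRB; options L={ 0; 1; 9/8; 289/256; 4625/4096 } R={ 2313/2048; 1157/1024; 579/512; 145/128; 73/64; 37/32; 19/16; 5/4; 3/2; 2 } — 9251/8192

9251/8192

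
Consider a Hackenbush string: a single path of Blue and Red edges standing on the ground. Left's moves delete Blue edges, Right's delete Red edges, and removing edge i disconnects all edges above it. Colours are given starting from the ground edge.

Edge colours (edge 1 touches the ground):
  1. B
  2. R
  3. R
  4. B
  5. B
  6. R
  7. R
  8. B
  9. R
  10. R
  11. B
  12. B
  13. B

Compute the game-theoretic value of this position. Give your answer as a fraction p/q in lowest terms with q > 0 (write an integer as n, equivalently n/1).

Build val(s[:k]) for k = 1..13, string s = B R R B B R R B R R B B B.
1 of 13 · B · max L 0 · min R +∞ so 1
2 of 13 · BR · max L 0 · min R 1 so 1/2
3 of 13 · BRR · max L 0 · min R 1/2 so 1/4
4 of 13 · BRRB · max L 1/4 · min R 1/2 so 3/8
5 of 13 · BRRBB · max L 3/8 · min R 1/2 so 7/16
6 of 13 · BRRBBR · max L 3/8 · min R 7/16 so 13/32
7 of 13 · BRRBBRR · max L 3/8 · min R 13/32 so 25/64
8 of 13 · BRRBBRRB · max L 25/64 · min R 13/32 so 51/128
9 of 13 · BRRBBRRBR · max L 25/64 · min R 51/128 so 101/256
10 of 13 · BRRBBRRBRR · max L 25/64 · min R 101/256 so 201/512
11 of 13 · BRRBBRRBRRB · max L 201/512 · min R 101/256 so 403/1024
12 of 13 · BRRBBRRBRRBB · max L 403/1024 · min R 101/256 so 807/2048
13 of 13 · BRRBBRRBRRBBB · max L 807/2048 · min R 101/256 so 1615/4096

1615/4096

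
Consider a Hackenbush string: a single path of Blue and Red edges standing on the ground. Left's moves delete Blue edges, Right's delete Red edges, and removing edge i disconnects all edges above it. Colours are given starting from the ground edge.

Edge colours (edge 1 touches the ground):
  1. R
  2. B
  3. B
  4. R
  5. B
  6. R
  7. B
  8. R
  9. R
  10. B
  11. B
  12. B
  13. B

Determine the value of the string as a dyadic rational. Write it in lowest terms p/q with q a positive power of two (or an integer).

-1377/4096

Recurse on prefixes of the 13-edge string R B B R B R B R R B B B B:
R: Left { (no moves) }, Right { 0 } — simplest -1
RB: Left { -1 }, Right { 0 } — simplest -1/2
RBB: Left { -1, -1/2 }, Right { 0 } — simplest -1/4
RBBR: Left { -1, -1/2 }, Right { -1/4, 0 } — simplest -3/8
RBBRB: Left { -1, -1/2, -3/8 }, Right { -1/4, 0 } — simplest -5/16
RBBRBR: Left { -1, -1/2, -3/8 }, Right { -5/16, -1/4, 0 } — simplest -11/32
RBBRBRB: Left { -1, -1/2, -3/8, -11/32 }, Right { -5/16, -1/4, 0 } — simplest -21/64
RBBRBRBR: Left { -1, -1/2, -3/8, -11/32 }, Right { -21/64, -5/16, -1/4, 0 } — simplest -43/128
RBBRBRBRR: Left { -1, -1/2, -3/8, -11/32 }, Right { -43/128, -21/64, -5/16, -1/4, 0 } — simplest -87/256
RBBRBRBRRB: Left { -1, -1/2, -3/8, -11/32, -87/256 }, Right { -43/128, -21/64, -5/16, -1/4, 0 } — simplest -173/512
RBBRBRBRRBB: Left { -1, -1/2, -3/8, -11/32, -87/256, -173/512 }, Right { -43/128, -21/64, -5/16, -1/4, 0 } — simplest -345/1024
RBBRBRBRRBBB: Left { -1, -1/2, -3/8, -11/32, -87/256, -173/512, -345/1024 }, Right { -43/128, -21/64, -5/16, -1/4, 0 } — simplest -689/2048
RBBRBRBRRBBBB: Left { -1, -1/2, -3/8, -11/32, -87/256, -173/512, -345/1024, -689/2048 }, Right { -43/128, -21/64, -5/16, -1/4, 0 } — simplest -1377/4096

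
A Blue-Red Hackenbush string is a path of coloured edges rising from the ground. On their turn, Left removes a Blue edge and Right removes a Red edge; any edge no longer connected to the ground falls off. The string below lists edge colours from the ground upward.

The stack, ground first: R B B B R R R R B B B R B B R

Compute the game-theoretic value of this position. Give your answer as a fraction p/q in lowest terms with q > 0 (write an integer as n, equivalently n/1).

Build v(s[:k]) for k = 1..15, string s = R B B B R R R R B B B R B B R.
R: Left { ∅ }, Right { 0 } → simplest -1
RB: Left { -1 }, Right { 0 } → simplest -1/2
RBB: Left { -1, -1/2 }, Right { 0 } → simplest -1/4
RBBB: Left { -1, -1/2, -1/4 }, Right { 0 } → simplest -1/8
RBBBR: Left { -1, -1/2, -1/4 }, Right { -1/8, 0 } → simplest -3/16
RBBBRR: Left { -1, -1/2, -1/4 }, Right { -3/16, -1/8, 0 } → simplest -7/32
RBBBRRR: Left { -1, -1/2, -1/4 }, Right { -7/32, -3/16, -1/8, 0 } → simplest -15/64
RBBBRRRR: Left { -1, -1/2, -1/4 }, Right { -15/64, -7/32, -3/16, -1/8, 0 } → simplest -31/128
RBBBRRRRB: Left { -1, -1/2, -1/4, -31/128 }, Right { -15/64, -7/32, -3/16, -1/8, 0 } → simplest -61/256
RBBBRRRRBB: Left { -1, -1/2, -1/4, -31/128, -61/256 }, Right { -15/64, -7/32, -3/16, -1/8, 0 } → simplest -121/512
RBBBRRRRBBB: Left { -1, -1/2, -1/4, -31/128, -61/256, -121/512 }, Right { -15/64, -7/32, -3/16, -1/8, 0 } → simplest -241/1024
RBBBRRRRBBBR: Left { -1, -1/2, -1/4, -31/128, -61/256, -121/512 }, Right { -241/1024, -15/64, -7/32, -3/16, -1/8, 0 } → simplest -483/2048
RBBBRRRRBBBRB: Left { -1, -1/2, -1/4, -31/128, -61/256, -121/512, -483/2048 }, Right { -241/1024, -15/64, -7/32, -3/16, -1/8, 0 } → simplest -965/4096
RBBBRRRRBBBRBB: Left { -1, -1/2, -1/4, -31/128, -61/256, -121/512, -483/2048, -965/4096 }, Right { -241/1024, -15/64, -7/32, -3/16, -1/8, 0 } → simplest -1929/8192
RBBBRRRRBBBRBBR: Left { -1, -1/2, -1/4, -31/128, -61/256, -121/512, -483/2048, -965/4096 }, Right { -1929/8192, -241/1024, -15/64, -7/32, -3/16, -1/8, 0 } → simplest -3859/16384

-3859/16384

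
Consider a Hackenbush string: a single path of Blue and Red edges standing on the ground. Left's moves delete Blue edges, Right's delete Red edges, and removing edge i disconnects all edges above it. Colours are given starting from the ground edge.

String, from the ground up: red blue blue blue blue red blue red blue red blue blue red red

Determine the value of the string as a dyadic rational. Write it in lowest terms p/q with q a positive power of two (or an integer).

value(r) = { · | 0 } so -1
value(rb) = { -1 | 0 } so -1/2
value(rbb) = { -1, -1/2 | 0 } so -1/4
value(rbbb) = { -1, -1/2, -1/4 | 0 } so -1/8
value(rbbbb) = { -1, -1/2, -1/4, -1/8 | 0 } so -1/16
value(rbbbbr) = { -1, -1/2, -1/4, -1/8 | -1/16, 0 } so -3/32
value(rbbbbrb) = { -1, -1/2, -1/4, -1/8, -3/32 | -1/16, 0 } so -5/64
value(rbbbbrbr) = { -1, -1/2, -1/4, -1/8, -3/32 | -5/64, -1/16, 0 } so -11/128
value(rbbbbrbrb) = { -1, -1/2, -1/4, -1/8, -3/32, -11/128 | -5/64, -1/16, 0 } so -21/256
value(rbbbbrbrbr) = { -1, -1/2, -1/4, -1/8, -3/32, -11/128 | -21/256, -5/64, -1/16, 0 } so -43/512
value(rbbbbrbrbrb) = { -1, -1/2, -1/4, -1/8, -3/32, -11/128, -43/512 | -21/256, -5/64, -1/16, 0 } so -85/1024
value(rbbbbrbrbrbb) = { -1, -1/2, -1/4, -1/8, -3/32, -11/128, -43/512, -85/1024 | -21/256, -5/64, -1/16, 0 } so -169/2048
value(rbbbbrbrbrbbr) = { -1, -1/2, -1/4, -1/8, -3/32, -11/128, -43/512, -85/1024 | -169/2048, -21/256, -5/64, -1/16, 0 } so -339/4096
value(rbbbbrbrbrbbrr) = { -1, -1/2, -1/4, -1/8, -3/32, -11/128, -43/512, -85/1024 | -339/4096, -169/2048, -21/256, -5/64, -1/16, 0 } so -679/8192

-679/8192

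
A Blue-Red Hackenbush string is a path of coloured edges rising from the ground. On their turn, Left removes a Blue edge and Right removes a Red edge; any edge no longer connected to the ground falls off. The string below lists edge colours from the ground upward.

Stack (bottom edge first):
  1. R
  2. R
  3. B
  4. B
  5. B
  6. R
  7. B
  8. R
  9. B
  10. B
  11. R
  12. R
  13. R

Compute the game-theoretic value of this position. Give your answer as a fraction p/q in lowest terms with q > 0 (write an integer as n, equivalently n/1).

1 of 13 · R · max L −∞ · min R 0 so -1
2 of 13 · RR · max L −∞ · min R -1 so -2
3 of 13 · RRB · max L -2 · min R -1 so -3/2
4 of 13 · RRBB · max L -3/2 · min R -1 so -5/4
5 of 13 · RRBBB · max L -5/4 · min R -1 so -9/8
6 of 13 · RRBBBR · max L -5/4 · min R -9/8 so -19/16
7 of 13 · RRBBBRB · max L -19/16 · min R -9/8 so -37/32
8 of 13 · RRBBBRBR · max L -19/16 · min R -37/32 so -75/64
9 of 13 · RRBBBRBRB · max L -75/64 · min R -37/32 so -149/128
10 of 13 · RRBBBRBRBB · max L -149/128 · min R -37/32 so -297/256
11 of 13 · RRBBBRBRBBR · max L -149/128 · min R -297/256 so -595/512
12 of 13 · RRBBBRBRBBRR · max L -149/128 · min R -595/512 so -1191/1024
13 of 13 · RRBBBRBRBBRRR · max L -149/128 · min R -1191/1024 so -2383/2048

-2383/2048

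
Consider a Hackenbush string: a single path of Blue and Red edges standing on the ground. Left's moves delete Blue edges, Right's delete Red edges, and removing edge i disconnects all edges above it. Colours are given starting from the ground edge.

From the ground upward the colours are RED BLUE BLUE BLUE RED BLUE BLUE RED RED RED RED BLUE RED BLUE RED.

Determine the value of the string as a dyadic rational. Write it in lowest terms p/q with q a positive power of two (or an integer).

Build v(s[:k]) for k = 1..15, string s = RED BLUE BLUE BLUE RED BLUE BLUE RED RED RED RED BLUE RED BLUE RED.
1 of 15 · R · max L −∞ · min R 0 = -1
2 of 15 · RB · max L -1 · min R 0 = -1/2
3 of 15 · RBB · max L -1/2 · min R 0 = -1/4
4 of 15 · RBBB · max L -1/4 · min R 0 = -1/8
5 of 15 · RBBBR · max L -1/4 · min R -1/8 = -3/16
6 of 15 · RBBBRB · max L -3/16 · min R -1/8 = -5/32
7 of 15 · RBBBRBB · max L -5/32 · min R -1/8 = -9/64
8 of 15 · RBBBRBBR · max L -5/32 · min R -9/64 = -19/128
9 of 15 · RBBBRBBRR · max L -5/32 · min R -19/128 = -39/256
10 of 15 · RBBBRBBRRR · max L -5/32 · min R -39/256 = -79/512
11 of 15 · RBBBRBBRRRR · max L -5/32 · min R -79/512 = -159/1024
12 of 15 · RBBBRBBRRRRB · max L -159/1024 · min R -79/512 = -317/2048
13 of 15 · RBBBRBBRRRRBR · max L -159/1024 · min R -317/2048 = -635/4096
14 of 15 · RBBBRBBRRRRBRB · max L -635/4096 · min R -317/2048 = -1269/8192
15 of 15 · RBBBRBBRRRRBRBR · max L -635/4096 · min R -1269/8192 = -2539/16384

-2539/16384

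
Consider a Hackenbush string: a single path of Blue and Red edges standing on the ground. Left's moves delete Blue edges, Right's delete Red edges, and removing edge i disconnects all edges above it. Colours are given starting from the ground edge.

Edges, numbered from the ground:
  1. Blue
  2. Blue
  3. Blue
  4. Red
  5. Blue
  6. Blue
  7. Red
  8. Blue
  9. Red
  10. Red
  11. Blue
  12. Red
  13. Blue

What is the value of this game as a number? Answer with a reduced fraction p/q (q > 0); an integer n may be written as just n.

2891/1024

Recurse on prefixes of the 13-edge string Blue Blue Blue Red Blue Blue Red Blue Red Red Blue Red Blue:
B: Left { 0 }, Right { — } ⇒ simplest 1
BB: Left { 0,1 }, Right { — } ⇒ simplest 2
BBB: Left { 0,1,2 }, Right { — } ⇒ simplest 3
BBBR: Left { 0,1,2 }, Right { 3 } ⇒ simplest 5/2
BBBRB: Left { 0,1,2,5/2 }, Right { 3 } ⇒ simplest 11/4
BBBRBB: Left { 0,1,2,5/2,11/4 }, Right { 3 } ⇒ simplest 23/8
BBBRBBR: Left { 0,1,2,5/2,11/4 }, Right { 23/8,3 } ⇒ simplest 45/16
BBBRBBRB: Left { 0,1,2,5/2,11/4,45/16 }, Right { 23/8,3 } ⇒ simplest 91/32
BBBRBBRBR: Left { 0,1,2,5/2,11/4,45/16 }, Right { 91/32,23/8,3 } ⇒ simplest 181/64
BBBRBBRBRR: Left { 0,1,2,5/2,11/4,45/16 }, Right { 181/64,91/32,23/8,3 } ⇒ simplest 361/128
BBBRBBRBRRB: Left { 0,1,2,5/2,11/4,45/16,361/128 }, Right { 181/64,91/32,23/8,3 } ⇒ simplest 723/256
BBBRBBRBRRBR: Left { 0,1,2,5/2,11/4,45/16,361/128 }, Right { 723/256,181/64,91/32,23/8,3 } ⇒ simplest 1445/512
BBBRBBRBRRBRB: Left { 0,1,2,5/2,11/4,45/16,361/128,1445/512 }, Right { 723/256,181/64,91/32,23/8,3 } ⇒ simplest 2891/1024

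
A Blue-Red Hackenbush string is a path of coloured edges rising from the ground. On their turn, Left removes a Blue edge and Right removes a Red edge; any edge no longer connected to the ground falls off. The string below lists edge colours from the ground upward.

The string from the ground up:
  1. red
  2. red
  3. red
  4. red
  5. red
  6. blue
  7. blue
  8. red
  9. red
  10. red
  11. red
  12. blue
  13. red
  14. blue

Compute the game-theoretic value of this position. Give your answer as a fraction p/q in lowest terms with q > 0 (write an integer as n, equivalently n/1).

Prefix values for red red red red red blue blue red red red red blue red blue via {L|R} + simplicity:
value(r) = { (no moves) | 0 } ⇒ -1
value(rr) = { (no moves) | -1,0 } ⇒ -2
value(rrr) = { (no moves) | -2,-1,0 } ⇒ -3
value(rrrr) = { (no moves) | -3,-2,-1,0 } ⇒ -4
value(rrrrr) = { (no moves) | -4,-3,-2,-1,0 } ⇒ -5
value(rrrrrb) = { -5 | -4,-3,-2,-1,0 } ⇒ -9/2
value(rrrrrbb) = { -5,-9/2 | -4,-3,-2,-1,0 } ⇒ -17/4
value(rrrrrbbr) = { -5,-9/2 | -17/4,-4,-3,-2,-1,0 } ⇒ -35/8
value(rrrrrbbrr) = { -5,-9/2 | -35/8,-17/4,-4,-3,-2,-1,0 } ⇒ -71/16
value(rrrrrbbrrr) = { -5,-9/2 | -71/16,-35/8,-17/4,-4,-3,-2,-1,0 } ⇒ -143/32
value(rrrrrbbrrrr) = { -5,-9/2 | -143/32,-71/16,-35/8,-17/4,-4,-3,-2,-1,0 } ⇒ -287/64
value(rrrrrbbrrrrb) = { -5,-9/2,-287/64 | -143/32,-71/16,-35/8,-17/4,-4,-3,-2,-1,0 } ⇒ -573/128
value(rrrrrbbrrrrbr) = { -5,-9/2,-287/64 | -573/128,-143/32,-71/16,-35/8,-17/4,-4,-3,-2,-1,0 } ⇒ -1147/256
value(rrrrrbbrrrrbrb) = { -5,-9/2,-287/64,-1147/256 | -573/128,-143/32,-71/16,-35/8,-17/4,-4,-3,-2,-1,0 } ⇒ -2293/512

-2293/512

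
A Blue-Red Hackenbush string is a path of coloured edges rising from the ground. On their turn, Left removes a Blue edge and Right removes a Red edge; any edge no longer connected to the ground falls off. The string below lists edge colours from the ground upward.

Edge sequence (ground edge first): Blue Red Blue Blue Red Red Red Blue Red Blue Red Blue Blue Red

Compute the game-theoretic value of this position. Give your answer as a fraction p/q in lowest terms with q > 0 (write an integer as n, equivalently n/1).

Recurse on prefixes of the 14-edge string Blue Red Blue Blue Red Red Red Blue Red Blue Red Blue Blue Red:
edge 1 of 14 (Blue): { 0 | none } gives 1
edge 2 of 14 (Red): { 0 | 1 } gives 1/2
edge 3 of 14 (Blue): { 0 1/2 | 1 } gives 3/4
edge 4 of 14 (Blue): { 0 1/2 3/4 | 1 } gives 7/8
edge 5 of 14 (Red): { 0 1/2 3/4 | 7/8 1 } gives 13/16
edge 6 of 14 (Red): { 0 1/2 3/4 | 13/16 7/8 1 } gives 25/32
edge 7 of 14 (Red): { 0 1/2 3/4 | 25/32 13/16 7/8 1 } gives 49/64
edge 8 of 14 (Blue): { 0 1/2 3/4 49/64 | 25/32 13/16 7/8 1 } gives 99/128
edge 9 of 14 (Red): { 0 1/2 3/4 49/64 | 99/128 25/32 13/16 7/8 1 } gives 197/256
edge 10 of 14 (Blue): { 0 1/2 3/4 49/64 197/256 | 99/128 25/32 13/16 7/8 1 } gives 395/512
edge 11 of 14 (Red): { 0 1/2 3/4 49/64 197/256 | 395/512 99/128 25/32 13/16 7/8 1 } gives 789/1024
edge 12 of 14 (Blue): { 0 1/2 3/4 49/64 197/256 789/1024 | 395/512 99/128 25/32 13/16 7/8 1 } gives 1579/2048
edge 13 of 14 (Blue): { 0 1/2 3/4 49/64 197/256 789/1024 1579/2048 | 395/512 99/128 25/32 13/16 7/8 1 } gives 3159/4096
edge 14 of 14 (Red): { 0 1/2 3/4 49/64 197/256 789/1024 1579/2048 | 3159/4096 395/512 99/128 25/32 13/16 7/8 1 } gives 6317/8192

6317/8192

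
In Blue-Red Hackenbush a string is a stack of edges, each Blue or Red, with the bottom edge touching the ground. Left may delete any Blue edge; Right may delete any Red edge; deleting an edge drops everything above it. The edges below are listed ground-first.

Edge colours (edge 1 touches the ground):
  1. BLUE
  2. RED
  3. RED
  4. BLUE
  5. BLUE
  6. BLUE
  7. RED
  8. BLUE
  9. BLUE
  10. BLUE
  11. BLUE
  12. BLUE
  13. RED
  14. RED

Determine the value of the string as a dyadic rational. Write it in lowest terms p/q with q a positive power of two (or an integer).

g(B) = { 0 | ∅ } -> 1
g(BR) = { 0 | 1 } -> 1/2
g(BRR) = { 0 | 1/2,1 } -> 1/4
g(BRRB) = { 0,1/4 | 1/2,1 } -> 3/8
g(BRRBB) = { 0,1/4,3/8 | 1/2,1 } -> 7/16
g(BRRBBB) = { 0,1/4,3/8,7/16 | 1/2,1 } -> 15/32
g(BRRBBBR) = { 0,1/4,3/8,7/16 | 15/32,1/2,1 } -> 29/64
g(BRRBBBRB) = { 0,1/4,3/8,7/16,29/64 | 15/32,1/2,1 } -> 59/128
g(BRRBBBRBB) = { 0,1/4,3/8,7/16,29/64,59/128 | 15/32,1/2,1 } -> 119/256
g(BRRBBBRBBB) = { 0,1/4,3/8,7/16,29/64,59/128,119/256 | 15/32,1/2,1 } -> 239/512
g(BRRBBBRBBBB) = { 0,1/4,3/8,7/16,29/64,59/128,119/256,239/512 | 15/32,1/2,1 } -> 479/1024
g(BRRBBBRBBBBB) = { 0,1/4,3/8,7/16,29/64,59/128,119/256,239/512,479/1024 | 15/32,1/2,1 } -> 959/2048
g(BRRBBBRBBBBBR) = { 0,1/4,3/8,7/16,29/64,59/128,119/256,239/512,479/1024 | 959/2048,15/32,1/2,1 } -> 1917/4096
g(BRRBBBRBBBBBRR) = { 0,1/4,3/8,7/16,29/64,59/128,119/256,239/512,479/1024 | 1917/4096,959/2048,15/32,1/2,1 } -> 3833/8192

3833/8192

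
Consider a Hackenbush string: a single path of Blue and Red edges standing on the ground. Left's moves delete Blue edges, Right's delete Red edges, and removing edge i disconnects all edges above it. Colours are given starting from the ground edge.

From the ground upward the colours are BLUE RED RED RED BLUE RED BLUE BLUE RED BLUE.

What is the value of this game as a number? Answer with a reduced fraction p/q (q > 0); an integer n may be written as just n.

91/512

v(B) = { 0 | — } gives 1
v(BR) = { 0 | 1 } gives 1/2
v(BRR) = { 0 | 1/2 1 } gives 1/4
v(BRRR) = { 0 | 1/4 1/2 1 } gives 1/8
v(BRRRB) = { 0 1/8 | 1/4 1/2 1 } gives 3/16
v(BRRRBR) = { 0 1/8 | 3/16 1/4 1/2 1 } gives 5/32
v(BRRRBRB) = { 0 1/8 5/32 | 3/16 1/4 1/2 1 } gives 11/64
v(BRRRBRBB) = { 0 1/8 5/32 11/64 | 3/16 1/4 1/2 1 } gives 23/128
v(BRRRBRBBR) = { 0 1/8 5/32 11/64 | 23/128 3/16 1/4 1/2 1 } gives 45/256
v(BRRRBRBBRB) = { 0 1/8 5/32 11/64 45/256 | 23/128 3/16 1/4 1/2 1 } gives 91/512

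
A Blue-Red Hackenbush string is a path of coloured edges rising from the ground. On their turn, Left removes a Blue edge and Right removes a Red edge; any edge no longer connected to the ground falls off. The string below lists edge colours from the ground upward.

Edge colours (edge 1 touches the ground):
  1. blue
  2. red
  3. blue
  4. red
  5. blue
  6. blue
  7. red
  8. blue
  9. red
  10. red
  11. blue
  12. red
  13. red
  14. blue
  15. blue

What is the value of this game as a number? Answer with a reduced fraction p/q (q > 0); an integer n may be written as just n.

11559/16384

Recurse on prefixes of the 15-edge string blue red blue red blue blue red blue red red blue red red blue blue:
edge 1 of 15 (blue): { 0 | · } → 1
edge 2 of 15 (red): { 0 | 1 } → 1/2
edge 3 of 15 (blue): { 0,1/2 | 1 } → 3/4
edge 4 of 15 (red): { 0,1/2 | 3/4,1 } → 5/8
edge 5 of 15 (blue): { 0,1/2,5/8 | 3/4,1 } → 11/16
edge 6 of 15 (blue): { 0,1/2,5/8,11/16 | 3/4,1 } → 23/32
edge 7 of 15 (red): { 0,1/2,5/8,11/16 | 23/32,3/4,1 } → 45/64
edge 8 of 15 (blue): { 0,1/2,5/8,11/16,45/64 | 23/32,3/4,1 } → 91/128
edge 9 of 15 (red): { 0,1/2,5/8,11/16,45/64 | 91/128,23/32,3/4,1 } → 181/256
edge 10 of 15 (red): { 0,1/2,5/8,11/16,45/64 | 181/256,91/128,23/32,3/4,1 } → 361/512
edge 11 of 15 (blue): { 0,1/2,5/8,11/16,45/64,361/512 | 181/256,91/128,23/32,3/4,1 } → 723/1024
edge 12 of 15 (red): { 0,1/2,5/8,11/16,45/64,361/512 | 723/1024,181/256,91/128,23/32,3/4,1 } → 1445/2048
edge 13 of 15 (red): { 0,1/2,5/8,11/16,45/64,361/512 | 1445/2048,723/1024,181/256,91/128,23/32,3/4,1 } → 2889/4096
edge 14 of 15 (blue): { 0,1/2,5/8,11/16,45/64,361/512,2889/4096 | 1445/2048,723/1024,181/256,91/128,23/32,3/4,1 } → 5779/8192
edge 15 of 15 (blue): { 0,1/2,5/8,11/16,45/64,361/512,2889/4096,5779/8192 | 1445/2048,723/1024,181/256,91/128,23/32,3/4,1 } → 11559/16384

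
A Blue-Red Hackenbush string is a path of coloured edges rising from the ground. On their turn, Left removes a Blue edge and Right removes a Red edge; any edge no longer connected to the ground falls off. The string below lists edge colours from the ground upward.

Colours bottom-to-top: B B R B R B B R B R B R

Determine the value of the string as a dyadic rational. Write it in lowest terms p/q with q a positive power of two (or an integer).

1749/1024

Prefix values for B B R B R B B R B R B R via {L|R} + simplicity:
value_1 [B]  L=[0]  R=[∅]  ⇒ 1
value_2 [BB]  L=[0; 1]  R=[∅]  ⇒ 2
value_3 [BBR]  L=[0; 1]  R=[2]  ⇒ 3/2
value_4 [BBRB]  L=[0; 1; 3/2]  R=[2]  ⇒ 7/4
value_5 [BBRBR]  L=[0; 1; 3/2]  R=[7/4; 2]  ⇒ 13/8
value_6 [BBRBRB]  L=[0; 1; 3/2; 13/8]  R=[7/4; 2]  ⇒ 27/16
value_7 [BBRBRBB]  L=[0; 1; 3/2; 13/8; 27/16]  R=[7/4; 2]  ⇒ 55/32
value_8 [BBRBRBBR]  L=[0; 1; 3/2; 13/8; 27/16]  R=[55/32; 7/4; 2]  ⇒ 109/64
value_9 [BBRBRBBRB]  L=[0; 1; 3/2; 13/8; 27/16; 109/64]  R=[55/32; 7/4; 2]  ⇒ 219/128
value_10 [BBRBRBBRBR]  L=[0; 1; 3/2; 13/8; 27/16; 109/64]  R=[219/128; 55/32; 7/4; 2]  ⇒ 437/256
value_11 [BBRBRBBRBRB]  L=[0; 1; 3/2; 13/8; 27/16; 109/64; 437/256]  R=[219/128; 55/32; 7/4; 2]  ⇒ 875/512
value_12 [BBRBRBBRBRBR]  L=[0; 1; 3/2; 13/8; 27/16; 109/64; 437/256]  R=[875/512; 219/128; 55/32; 7/4; 2]  ⇒ 1749/1024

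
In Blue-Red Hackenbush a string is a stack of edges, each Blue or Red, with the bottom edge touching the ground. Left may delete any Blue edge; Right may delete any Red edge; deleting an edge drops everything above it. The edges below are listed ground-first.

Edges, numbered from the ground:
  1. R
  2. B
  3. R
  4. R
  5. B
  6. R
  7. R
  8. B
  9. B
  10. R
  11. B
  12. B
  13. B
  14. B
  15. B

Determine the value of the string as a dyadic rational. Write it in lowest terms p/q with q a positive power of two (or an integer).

v_1 [R]  L=[∅]  R=[0]  so -1
v_2 [RB]  L=[-1]  R=[0]  so -1/2
v_3 [RBR]  L=[-1]  R=[-1/2 0]  so -3/4
v_4 [RBRR]  L=[-1]  R=[-3/4 -1/2 0]  so -7/8
v_5 [RBRRB]  L=[-1 -7/8]  R=[-3/4 -1/2 0]  so -13/16
v_6 [RBRRBR]  L=[-1 -7/8]  R=[-13/16 -3/4 -1/2 0]  so -27/32
v_7 [RBRRBRR]  L=[-1 -7/8]  R=[-27/32 -13/16 -3/4 -1/2 0]  so -55/64
v_8 [RBRRBRRB]  L=[-1 -7/8 -55/64]  R=[-27/32 -13/16 -3/4 -1/2 0]  so -109/128
v_9 [RBRRBRRBB]  L=[-1 -7/8 -55/64 -109/128]  R=[-27/32 -13/16 -3/4 -1/2 0]  so -217/256
v_10 [RBRRBRRBBR]  L=[-1 -7/8 -55/64 -109/128]  R=[-217/256 -27/32 -13/16 -3/4 -1/2 0]  so -435/512
v_11 [RBRRBRRBBRB]  L=[-1 -7/8 -55/64 -109/128 -435/512]  R=[-217/256 -27/32 -13/16 -3/4 -1/2 0]  so -869/1024
v_12 [RBRRBRRBBRBB]  L=[-1 -7/8 -55/64 -109/128 -435/512 -869/1024]  R=[-217/256 -27/32 -13/16 -3/4 -1/2 0]  so -1737/2048
v_13 [RBRRBRRBBRBBB]  L=[-1 -7/8 -55/64 -109/128 -435/512 -869/1024 -1737/2048]  R=[-217/256 -27/32 -13/16 -3/4 -1/2 0]  so -3473/4096
v_14 [RBRRBRRBBRBBBB]  L=[-1 -7/8 -55/64 -109/128 -435/512 -869/1024 -1737/2048 -3473/4096]  R=[-217/256 -27/32 -13/16 -3/4 -1/2 0]  so -6945/8192
v_15 [RBRRBRRBBRBBBBB]  L=[-1 -7/8 -55/64 -109/128 -435/512 -869/1024 -1737/2048 -3473/4096 -6945/8192]  R=[-217/256 -27/32 -13/16 -3/4 -1/2 0]  so -13889/16384

-13889/16384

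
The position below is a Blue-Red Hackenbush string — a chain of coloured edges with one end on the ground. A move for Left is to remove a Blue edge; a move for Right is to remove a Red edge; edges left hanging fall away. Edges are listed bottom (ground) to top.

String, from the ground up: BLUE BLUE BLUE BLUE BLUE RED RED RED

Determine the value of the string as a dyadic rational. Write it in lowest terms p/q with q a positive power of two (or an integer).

step 1: add BLUE to get B; options L={ 0 } R={ · } => 1
step 2: add BLUE to get BB; options L={ 0 1 } R={ · } => 2
step 3: add BLUE to get BBB; options L={ 0 1 2 } R={ · } => 3
step 4: add BLUE to get BBBB; options L={ 0 1 2 3 } R={ · } => 4
step 5: add BLUE to get BBBBB; options L={ 0 1 2 3 4 } R={ · } => 5
step 6: add RED to get BBBBBR; options L={ 0 1 2 3 4 } R={ 5 } => 9/2
step 7: add RED to get BBBBBRR; options L={ 0 1 2 3 4 } R={ 9/2 5 } => 17/4
step 8: add RED to get BBBBBRRR; options L={ 0 1 2 3 4 } R={ 17/4 9/2 5 } => 33/8

33/8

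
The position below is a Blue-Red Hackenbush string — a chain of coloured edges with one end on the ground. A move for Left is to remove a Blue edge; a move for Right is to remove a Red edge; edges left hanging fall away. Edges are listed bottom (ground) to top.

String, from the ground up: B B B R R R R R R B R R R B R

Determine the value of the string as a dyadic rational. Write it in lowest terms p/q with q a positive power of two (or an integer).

8261/4096

Build v(s[:k]) for k = 1..15, string s = B B B R R R R R R B R R R B R.
edge 1 of 15 (B): { 0 | none } → 1
edge 2 of 15 (B): { 0,1 | none } → 2
edge 3 of 15 (B): { 0,1,2 | none } → 3
edge 4 of 15 (R): { 0,1,2 | 3 } → 5/2
edge 5 of 15 (R): { 0,1,2 | 5/2,3 } → 9/4
edge 6 of 15 (R): { 0,1,2 | 9/4,5/2,3 } → 17/8
edge 7 of 15 (R): { 0,1,2 | 17/8,9/4,5/2,3 } → 33/16
edge 8 of 15 (R): { 0,1,2 | 33/16,17/8,9/4,5/2,3 } → 65/32
edge 9 of 15 (R): { 0,1,2 | 65/32,33/16,17/8,9/4,5/2,3 } → 129/64
edge 10 of 15 (B): { 0,1,2,129/64 | 65/32,33/16,17/8,9/4,5/2,3 } → 259/128
edge 11 of 15 (R): { 0,1,2,129/64 | 259/128,65/32,33/16,17/8,9/4,5/2,3 } → 517/256
edge 12 of 15 (R): { 0,1,2,129/64 | 517/256,259/128,65/32,33/16,17/8,9/4,5/2,3 } → 1033/512
edge 13 of 15 (R): { 0,1,2,129/64 | 1033/512,517/256,259/128,65/32,33/16,17/8,9/4,5/2,3 } → 2065/1024
edge 14 of 15 (B): { 0,1,2,129/64,2065/1024 | 1033/512,517/256,259/128,65/32,33/16,17/8,9/4,5/2,3 } → 4131/2048
edge 15 of 15 (R): { 0,1,2,129/64,2065/1024 | 4131/2048,1033/512,517/256,259/128,65/32,33/16,17/8,9/4,5/2,3 } → 8261/4096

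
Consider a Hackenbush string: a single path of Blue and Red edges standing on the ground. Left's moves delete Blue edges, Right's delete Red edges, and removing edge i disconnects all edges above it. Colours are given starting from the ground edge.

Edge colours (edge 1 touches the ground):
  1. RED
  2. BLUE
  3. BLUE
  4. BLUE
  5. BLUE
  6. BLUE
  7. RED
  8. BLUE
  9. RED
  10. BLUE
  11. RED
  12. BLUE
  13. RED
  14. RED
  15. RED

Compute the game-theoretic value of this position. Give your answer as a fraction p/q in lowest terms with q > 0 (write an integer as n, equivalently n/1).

-687/16384

val_1 [R]  L=[]  R=[0]  → -1
val_2 [RB]  L=[-1]  R=[0]  → -1/2
val_3 [RBB]  L=[-1; -1/2]  R=[0]  → -1/4
val_4 [RBBB]  L=[-1; -1/2; -1/4]  R=[0]  → -1/8
val_5 [RBBBB]  L=[-1; -1/2; -1/4; -1/8]  R=[0]  → -1/16
val_6 [RBBBBB]  L=[-1; -1/2; -1/4; -1/8; -1/16]  R=[0]  → -1/32
val_7 [RBBBBBR]  L=[-1; -1/2; -1/4; -1/8; -1/16]  R=[-1/32; 0]  → -3/64
val_8 [RBBBBBRB]  L=[-1; -1/2; -1/4; -1/8; -1/16; -3/64]  R=[-1/32; 0]  → -5/128
val_9 [RBBBBBRBR]  L=[-1; -1/2; -1/4; -1/8; -1/16; -3/64]  R=[-5/128; -1/32; 0]  → -11/256
val_10 [RBBBBBRBRB]  L=[-1; -1/2; -1/4; -1/8; -1/16; -3/64; -11/256]  R=[-5/128; -1/32; 0]  → -21/512
val_11 [RBBBBBRBRBR]  L=[-1; -1/2; -1/4; -1/8; -1/16; -3/64; -11/256]  R=[-21/512; -5/128; -1/32; 0]  → -43/1024
val_12 [RBBBBBRBRBRB]  L=[-1; -1/2; -1/4; -1/8; -1/16; -3/64; -11/256; -43/1024]  R=[-21/512; -5/128; -1/32; 0]  → -85/2048
val_13 [RBBBBBRBRBRBR]  L=[-1; -1/2; -1/4; -1/8; -1/16; -3/64; -11/256; -43/1024]  R=[-85/2048; -21/512; -5/128; -1/32; 0]  → -171/4096
val_14 [RBBBBBRBRBRBRR]  L=[-1; -1/2; -1/4; -1/8; -1/16; -3/64; -11/256; -43/1024]  R=[-171/4096; -85/2048; -21/512; -5/128; -1/32; 0]  → -343/8192
val_15 [RBBBBBRBRBRBRRR]  L=[-1; -1/2; -1/4; -1/8; -1/16; -3/64; -11/256; -43/1024]  R=[-343/8192; -171/4096; -85/2048; -21/512; -5/128; -1/32; 0]  → -687/16384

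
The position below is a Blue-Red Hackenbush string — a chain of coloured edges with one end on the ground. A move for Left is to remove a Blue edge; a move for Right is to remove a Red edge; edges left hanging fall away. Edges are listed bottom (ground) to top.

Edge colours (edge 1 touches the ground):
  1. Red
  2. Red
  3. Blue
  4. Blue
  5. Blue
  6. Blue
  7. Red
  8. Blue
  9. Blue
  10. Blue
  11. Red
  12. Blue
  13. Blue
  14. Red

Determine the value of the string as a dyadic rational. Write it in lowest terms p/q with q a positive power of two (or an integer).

Prefix values for Red Red Blue Blue Blue Blue Red Blue Blue Blue Red Blue Blue Red via {L|R} + simplicity:
value(R) = { none | 0 } -> -1
value(RR) = { none | -1 0 } -> -2
value(RRB) = { -2 | -1 0 } -> -3/2
value(RRBB) = { -2 -3/2 | -1 0 } -> -5/4
value(RRBBB) = { -2 -3/2 -5/4 | -1 0 } -> -9/8
value(RRBBBB) = { -2 -3/2 -5/4 -9/8 | -1 0 } -> -17/16
value(RRBBBBR) = { -2 -3/2 -5/4 -9/8 | -17/16 -1 0 } -> -35/32
value(RRBBBBRB) = { -2 -3/2 -5/4 -9/8 -35/32 | -17/16 -1 0 } -> -69/64
value(RRBBBBRBB) = { -2 -3/2 -5/4 -9/8 -35/32 -69/64 | -17/16 -1 0 } -> -137/128
value(RRBBBBRBBB) = { -2 -3/2 -5/4 -9/8 -35/32 -69/64 -137/128 | -17/16 -1 0 } -> -273/256
value(RRBBBBRBBBR) = { -2 -3/2 -5/4 -9/8 -35/32 -69/64 -137/128 | -273/256 -17/16 -1 0 } -> -547/512
value(RRBBBBRBBBRB) = { -2 -3/2 -5/4 -9/8 -35/32 -69/64 -137/128 -547/512 | -273/256 -17/16 -1 0 } -> -1093/1024
value(RRBBBBRBBBRBB) = { -2 -3/2 -5/4 -9/8 -35/32 -69/64 -137/128 -547/512 -1093/1024 | -273/256 -17/16 -1 0 } -> -2185/2048
value(RRBBBBRBBBRBBR) = { -2 -3/2 -5/4 -9/8 -35/32 -69/64 -137/128 -547/512 -1093/1024 | -2185/2048 -273/256 -17/16 -1 0 } -> -4371/4096

-4371/4096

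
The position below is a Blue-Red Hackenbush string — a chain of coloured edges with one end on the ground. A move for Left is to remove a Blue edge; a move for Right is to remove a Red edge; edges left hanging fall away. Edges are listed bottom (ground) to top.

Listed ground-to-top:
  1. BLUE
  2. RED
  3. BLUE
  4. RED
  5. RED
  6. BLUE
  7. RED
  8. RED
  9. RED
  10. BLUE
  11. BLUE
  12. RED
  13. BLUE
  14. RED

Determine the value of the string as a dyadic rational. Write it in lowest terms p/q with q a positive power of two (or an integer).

Prefix values for BLUE RED BLUE RED RED BLUE RED RED RED BLUE BLUE RED BLUE RED via {L|R} + simplicity:
val_1 [B]  L=[0]  R=[none]  — 1
val_2 [BR]  L=[0]  R=[1]  — 1/2
val_3 [BRB]  L=[0,1/2]  R=[1]  — 3/4
val_4 [BRBR]  L=[0,1/2]  R=[3/4,1]  — 5/8
val_5 [BRBRR]  L=[0,1/2]  R=[5/8,3/4,1]  — 9/16
val_6 [BRBRRB]  L=[0,1/2,9/16]  R=[5/8,3/4,1]  — 19/32
val_7 [BRBRRBR]  L=[0,1/2,9/16]  R=[19/32,5/8,3/4,1]  — 37/64
val_8 [BRBRRBRR]  L=[0,1/2,9/16]  R=[37/64,19/32,5/8,3/4,1]  — 73/128
val_9 [BRBRRBRRR]  L=[0,1/2,9/16]  R=[73/128,37/64,19/32,5/8,3/4,1]  — 145/256
val_10 [BRBRRBRRRB]  L=[0,1/2,9/16,145/256]  R=[73/128,37/64,19/32,5/8,3/4,1]  — 291/512
val_11 [BRBRRBRRRBB]  L=[0,1/2,9/16,145/256,291/512]  R=[73/128,37/64,19/32,5/8,3/4,1]  — 583/1024
val_12 [BRBRRBRRRBBR]  L=[0,1/2,9/16,145/256,291/512]  R=[583/1024,73/128,37/64,19/32,5/8,3/4,1]  — 1165/2048
val_13 [BRBRRBRRRBBRB]  L=[0,1/2,9/16,145/256,291/512,1165/2048]  R=[583/1024,73/128,37/64,19/32,5/8,3/4,1]  — 2331/4096
val_14 [BRBRRBRRRBBRBR]  L=[0,1/2,9/16,145/256,291/512,1165/2048]  R=[2331/4096,583/1024,73/128,37/64,19/32,5/8,3/4,1]  — 4661/8192

4661/8192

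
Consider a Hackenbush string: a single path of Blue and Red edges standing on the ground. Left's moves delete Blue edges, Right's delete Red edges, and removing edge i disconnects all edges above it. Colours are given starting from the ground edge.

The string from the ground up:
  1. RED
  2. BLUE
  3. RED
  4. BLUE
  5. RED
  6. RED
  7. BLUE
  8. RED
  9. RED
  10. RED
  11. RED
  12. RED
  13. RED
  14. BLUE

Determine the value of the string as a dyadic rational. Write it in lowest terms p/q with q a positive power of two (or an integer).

R: Left { — }, Right { 0 } → simplest -1
RB: Left { -1 }, Right { 0 } → simplest -1/2
RBR: Left { -1 }, Right { -1/2, 0 } → simplest -3/4
RBRB: Left { -1, -3/4 }, Right { -1/2, 0 } → simplest -5/8
RBRBR: Left { -1, -3/4 }, Right { -5/8, -1/2, 0 } → simplest -11/16
RBRBRR: Left { -1, -3/4 }, Right { -11/16, -5/8, -1/2, 0 } → simplest -23/32
RBRBRRB: Left { -1, -3/4, -23/32 }, Right { -11/16, -5/8, -1/2, 0 } → simplest -45/64
RBRBRRBR: Left { -1, -3/4, -23/32 }, Right { -45/64, -11/16, -5/8, -1/2, 0 } → simplest -91/128
RBRBRRBRR: Left { -1, -3/4, -23/32 }, Right { -91/128, -45/64, -11/16, -5/8, -1/2, 0 } → simplest -183/256
RBRBRRBRRR: Left { -1, -3/4, -23/32 }, Right { -183/256, -91/128, -45/64, -11/16, -5/8, -1/2, 0 } → simplest -367/512
RBRBRRBRRRR: Left { -1, -3/4, -23/32 }, Right { -367/512, -183/256, -91/128, -45/64, -11/16, -5/8, -1/2, 0 } → simplest -735/1024
RBRBRRBRRRRR: Left { -1, -3/4, -23/32 }, Right { -735/1024, -367/512, -183/256, -91/128, -45/64, -11/16, -5/8, -1/2, 0 } → simplest -1471/2048
RBRBRRBRRRRRR: Left { -1, -3/4, -23/32 }, Right { -1471/2048, -735/1024, -367/512, -183/256, -91/128, -45/64, -11/16, -5/8, -1/2, 0 } → simplest -2943/4096
RBRBRRBRRRRRRB: Left { -1, -3/4, -23/32, -2943/4096 }, Right { -1471/2048, -735/1024, -367/512, -183/256, -91/128, -45/64, -11/16, -5/8, -1/2, 0 } → simplest -5885/8192

-5885/8192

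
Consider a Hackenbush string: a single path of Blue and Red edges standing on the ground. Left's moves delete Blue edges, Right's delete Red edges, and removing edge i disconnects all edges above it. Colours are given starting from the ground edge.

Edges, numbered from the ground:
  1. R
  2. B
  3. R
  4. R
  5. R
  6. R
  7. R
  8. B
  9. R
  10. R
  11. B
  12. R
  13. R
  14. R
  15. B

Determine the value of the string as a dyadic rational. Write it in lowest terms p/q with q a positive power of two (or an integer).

Prefix values for R B R R R R R B R R B R R R B via {L|R} + simplicity:
v(R) = { — | 0 } -> -1
v(RB) = { -1 | 0 } -> -1/2
v(RBR) = { -1 | -1/2 0 } -> -3/4
v(RBRR) = { -1 | -3/4 -1/2 0 } -> -7/8
v(RBRRR) = { -1 | -7/8 -3/4 -1/2 0 } -> -15/16
v(RBRRRR) = { -1 | -15/16 -7/8 -3/4 -1/2 0 } -> -31/32
v(RBRRRRR) = { -1 | -31/32 -15/16 -7/8 -3/4 -1/2 0 } -> -63/64
v(RBRRRRRB) = { -1 -63/64 | -31/32 -15/16 -7/8 -3/4 -1/2 0 } -> -125/128
v(RBRRRRRBR) = { -1 -63/64 | -125/128 -31/32 -15/16 -7/8 -3/4 -1/2 0 } -> -251/256
v(RBRRRRRBRR) = { -1 -63/64 | -251/256 -125/128 -31/32 -15/16 -7/8 -3/4 -1/2 0 } -> -503/512
v(RBRRRRRBRRB) = { -1 -63/64 -503/512 | -251/256 -125/128 -31/32 -15/16 -7/8 -3/4 -1/2 0 } -> -1005/1024
v(RBRRRRRBRRBR) = { -1 -63/64 -503/512 | -1005/1024 -251/256 -125/128 -31/32 -15/16 -7/8 -3/4 -1/2 0 } -> -2011/2048
v(RBRRRRRBRRBRR) = { -1 -63/64 -503/512 | -2011/2048 -1005/1024 -251/256 -125/128 -31/32 -15/16 -7/8 -3/4 -1/2 0 } -> -4023/4096
v(RBRRRRRBRRBRRR) = { -1 -63/64 -503/512 | -4023/4096 -2011/2048 -1005/1024 -251/256 -125/128 -31/32 -15/16 -7/8 -3/4 -1/2 0 } -> -8047/8192
v(RBRRRRRBRRBRRRB) = { -1 -63/64 -503/512 -8047/8192 | -4023/4096 -2011/2048 -1005/1024 -251/256 -125/128 -31/32 -15/16 -7/8 -3/4 -1/2 0 } -> -16093/16384

-16093/16384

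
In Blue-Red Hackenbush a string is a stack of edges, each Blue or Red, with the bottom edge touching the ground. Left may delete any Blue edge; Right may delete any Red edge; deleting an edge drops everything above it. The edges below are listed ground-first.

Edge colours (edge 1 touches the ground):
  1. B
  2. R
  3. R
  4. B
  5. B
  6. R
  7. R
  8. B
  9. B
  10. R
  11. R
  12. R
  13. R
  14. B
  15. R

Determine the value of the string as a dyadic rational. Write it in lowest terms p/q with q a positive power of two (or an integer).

6533/16384

g(B) = { 0 | none } -> 1
g(BR) = { 0 | 1 } -> 1/2
g(BRR) = { 0 | 1/2 1 } -> 1/4
g(BRRB) = { 0 1/4 | 1/2 1 } -> 3/8
g(BRRBB) = { 0 1/4 3/8 | 1/2 1 } -> 7/16
g(BRRBBR) = { 0 1/4 3/8 | 7/16 1/2 1 } -> 13/32
g(BRRBBRR) = { 0 1/4 3/8 | 13/32 7/16 1/2 1 } -> 25/64
g(BRRBBRRB) = { 0 1/4 3/8 25/64 | 13/32 7/16 1/2 1 } -> 51/128
g(BRRBBRRBB) = { 0 1/4 3/8 25/64 51/128 | 13/32 7/16 1/2 1 } -> 103/256
g(BRRBBRRBBR) = { 0 1/4 3/8 25/64 51/128 | 103/256 13/32 7/16 1/2 1 } -> 205/512
g(BRRBBRRBBRR) = { 0 1/4 3/8 25/64 51/128 | 205/512 103/256 13/32 7/16 1/2 1 } -> 409/1024
g(BRRBBRRBBRRR) = { 0 1/4 3/8 25/64 51/128 | 409/1024 205/512 103/256 13/32 7/16 1/2 1 } -> 817/2048
g(BRRBBRRBBRRRR) = { 0 1/4 3/8 25/64 51/128 | 817/2048 409/1024 205/512 103/256 13/32 7/16 1/2 1 } -> 1633/4096
g(BRRBBRRBBRRRRB) = { 0 1/4 3/8 25/64 51/128 1633/4096 | 817/2048 409/1024 205/512 103/256 13/32 7/16 1/2 1 } -> 3267/8192
g(BRRBBRRBBRRRRBR) = { 0 1/4 3/8 25/64 51/128 1633/4096 | 3267/8192 817/2048 409/1024 205/512 103/256 13/32 7/16 1/2 1 } -> 6533/16384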